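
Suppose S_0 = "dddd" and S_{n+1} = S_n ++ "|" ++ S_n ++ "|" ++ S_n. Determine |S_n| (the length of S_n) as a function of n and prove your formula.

Claim: |S_n| = 5·3^n − 1.

Base case: |S_0| = 4, and 5·3^0 − 1 = 4.
Assume |S_j| = 5·3^j − 1.
Then |S_{j+1}| = 3|S_j| + 2 = 3(5·3^j − 1) + 2 = 5·3^{j+1} − 3 + 2 = 5·3^{j+1} − 1.
This completes the inductive step, so |S_n| = 5·3^n − 1 for all n ≥ 0.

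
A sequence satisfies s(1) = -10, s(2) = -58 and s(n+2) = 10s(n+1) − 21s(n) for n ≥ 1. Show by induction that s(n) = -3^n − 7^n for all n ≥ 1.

Base cases: s(1) = -10 and -3^1 − 7^1 = -10; s(2) = -58 and -3^2 − 7^2 = -58.
Assume s(j) = -3^j − 7^j for all 1 ≤ j ≤ m, where m ≥ 2.
Then s(m+1) = 10s(m) − 21s(m−1) = 10·(-3^m − 7^m) − 21·(-3^{m−1} − 7^{m−1}) = -(10·3 − 21)3^{m−1} − (10·7 − 21)7^{m−1} = -9·3^{m−1} − 49·7^{m−1} = -3^{m+1} − 7^{m+1}.
By strong induction, s(n) = -3^n − 7^n for all n ≥ 1.

s(n) = -3^n − 7^n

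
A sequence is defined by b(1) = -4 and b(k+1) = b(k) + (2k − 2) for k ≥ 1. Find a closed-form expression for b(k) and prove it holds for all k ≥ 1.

Claim: b(k) = k^2 − 3k − 2.

Base case: b(1) = -4, and 1^2 − 3·1 − 2 = -4.
Assume b(r) = r^2 − 3r − 2.
Then b(r+1) = b(r) + (2r − 2) = (r^2 − 3r − 2) + (2r − 2) = r^2 − r − 4,
and (r+1)^2 − 3·(r+1) − 2 = r^2 − r − 4.
By induction, b(k) = k^2 − 3k − 2 for all k ≥ 1.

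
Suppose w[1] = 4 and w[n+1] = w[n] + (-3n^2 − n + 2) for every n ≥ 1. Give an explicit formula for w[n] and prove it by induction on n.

Claim: w[n] = -n^3 + n^2 + 2n + 2.

Base case: w[1] = 4, and -1^3 + 1^2 + 2·1 + 2 = 4.
Assume w[r] = -r^3 + r^2 + 2r + 2.
Then w[r+1] = w[r] + (-3r^2 − r + 2) = (-r^3 + r^2 + 2r + 2) + (-3r^2 − r + 2) = -r^3 − 2r^2 + r + 4,
and -(r+1)^3 + (r+1)^2 + 2·(r+1) + 2 = -r^3 − 2r^2 + r + 4.
Hence w[n] = -n^3 + n^2 + 2n + 2 for every n ≥ 1, by induction.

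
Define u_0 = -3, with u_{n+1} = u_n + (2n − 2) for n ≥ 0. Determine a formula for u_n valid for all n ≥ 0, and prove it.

Claim: u_n = n^2 − 3n − 3.

Base case: u_0 = -3, and 0^2 − 3·0 − 3 = -3.
Assume u_r = r^2 − 3r − 3.
Then u_{r+1} = u_r + (2r − 2) = (r^2 − 3r − 3) + (2r − 2) = r^2 − r − 5,
and (r+1)^2 − 3·(r+1) − 3 = r^2 − r − 5.
By induction, u_n = n^2 − 3n − 3 for all n ≥ 0.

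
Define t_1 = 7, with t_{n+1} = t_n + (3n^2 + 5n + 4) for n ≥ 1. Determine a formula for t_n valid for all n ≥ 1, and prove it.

Claim: t_n = n^3 + n^2 + 2n + 3.

Base case: t_1 = 7, and 1^3 + 1^2 + 2·1 + 3 = 7.
Assume t_k = k^3 + k^2 + 2k + 3.
Then t_{k+1} = t_k + (3k^2 + 5k + 4) = (k^3 + k^2 + 2k + 3) + (3k^2 + 5k + 4) = k^3 + 4k^2 + 7k + 7,
and (k+1)^3 + (k+1)^2 + 2·(k+1) + 3 = k^3 + 4k^2 + 7k + 7.
This completes the inductive step, so t_n = n^3 + n^2 + 2n + 3 for all n ≥ 1.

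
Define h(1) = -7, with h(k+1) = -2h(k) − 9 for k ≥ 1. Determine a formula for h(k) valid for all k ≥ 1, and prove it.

Claim: h(k) = 2·(-2)^k − 3.

Base case: h(1) = -7, and 2·(-2)^1 − 3 = -4 − 3 = -7.
Assume h(j) = 2·(-2)^j − 3 for some j ≥ 1.
Then h(j+1) = -2h(j) − 9 = -2·(2·(-2)^j − 3) − 9 = -4·(-2)^j + 6 − 9 = 2·(-2)^{j+1} − 3.
By induction, h(k) = 2·(-2)^k − 3 for all k ≥ 1.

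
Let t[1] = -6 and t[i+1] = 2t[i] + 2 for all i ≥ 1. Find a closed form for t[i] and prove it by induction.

Claim: t[i] = -2^{i+1} − 2.

Base case: t[1] = -6, and -2^{1+1} − 2 = -4 − 2 = -6.
Assume t[j] = -2^{j+1} − 2 for some j ≥ 1.
Then t[j+1] = 2t[j] + 2 = 2·(-2^{j+1} − 2) + 2 = -2^{j+2} − 4 + 2 = -2^{j+2} − 2.
By induction, t[i] = -2^{i+1} − 2 for all i ≥ 1.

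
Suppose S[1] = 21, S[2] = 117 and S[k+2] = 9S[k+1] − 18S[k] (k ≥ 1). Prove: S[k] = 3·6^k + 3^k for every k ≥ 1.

Base cases: S[1] = 21 and 3·6^1 + 3^1 = 21; S[2] = 117 and 3·6^2 + 3^2 = 117.
Assume S[i] = 3·6^i + 3^i for all 1 ≤ i ≤ j, where j ≥ 2.
Then S[j+1] = 9S[j] − 18S[j−1] = 9·(3·6^j + 3^j) − 18·(3·6^{j−1} + 3^{j−1}) = 3·(9·6 − 18)6^{j−1} + (9·3 − 18)3^{j−1} = 108·6^{j−1} + 9·3^{j−1} = 3·6^{j+1} + 3^{j+1}.
This completes the inductive step, so S[k] = 3·6^k + 3^k for all k ≥ 1.

S[k] = 3·6^k + 3^k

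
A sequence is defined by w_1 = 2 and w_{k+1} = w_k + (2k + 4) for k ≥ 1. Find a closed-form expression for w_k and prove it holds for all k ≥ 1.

Claim: w_k = k^2 + 3k − 2.

Base case: w_1 = 2, and 1^2 + 3·1 − 2 = 2.
Assume w_m = m^2 + 3m − 2.
Then w_{m+1} = w_m + (2m + 4) = (m^2 + 3m − 2) + (2m + 4) = m^2 + 5m + 2,
and (m+1)^2 + 3·(m+1) − 2 = m^2 + 5m + 2.
Hence w_k = k^2 + 3k − 2 for every k ≥ 1, by induction.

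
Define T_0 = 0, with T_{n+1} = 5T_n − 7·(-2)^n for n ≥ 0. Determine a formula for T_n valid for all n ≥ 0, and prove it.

Claim: T_n = -5^n + (-2)^n.

Base case: T_0 = 0, and -5^0 + (-2)^0 = -1 + 1 = 0.
Assume T_r = -5^r + (-2)^r for some r ≥ 0.
Then T_{r+1} = 5T_r − 7·(-2)^r = 5·(-5^r + (-2)^r) − 7·(-2)^r = -5^{r+1} + 5·(-2)^r − 7·(-2)^r = -5^{r+1} − 2·(-2)^r = -5^{r+1} + (-2)^{r+1}.
By induction, T_n = -5^n + (-2)^n for all n ≥ 0.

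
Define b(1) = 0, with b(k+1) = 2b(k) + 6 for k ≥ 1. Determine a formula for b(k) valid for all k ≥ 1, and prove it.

Claim: b(k) = 3·2^k − 6.

Base case: b(1) = 0, and 3·2^1 − 6 = 6 − 6 = 0.
Assume b(j) = 3·2^j − 6 for some j ≥ 1.
Then b(j+1) = 2b(j) + 6 = 2·(3·2^j − 6) + 6 = 6·2^j − 12 + 6 = 3·2^{j+1} − 6.
Hence b(k) = 3·2^k − 6 for every k ≥ 1, by induction.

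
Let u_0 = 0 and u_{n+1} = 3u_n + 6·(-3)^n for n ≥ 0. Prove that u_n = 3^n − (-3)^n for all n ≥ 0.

Base case: u_0 = 0, and 3^0 − (-3)^0 = 1 − 1 = 0.
Assume u_m = 3^m − (-3)^m for some m ≥ 0.
Then u_{m+1} = 3u_m + 6·(-3)^m = 3·(3^m − (-3)^m) + 6·(-3)^m = 3^{m+1} − 3·(-3)^m + 6·(-3)^m = 3^{m+1} + 3·(-3)^m = 3^{m+1} − (-3)^{m+1}.
By induction, u_n = 3^n − (-3)^n for all n ≥ 0.

u_n = 3^n − (-3)^n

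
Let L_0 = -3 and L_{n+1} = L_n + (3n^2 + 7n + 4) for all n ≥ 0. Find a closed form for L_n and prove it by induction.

Claim: L_n = n^3 + 2n^2 + n − 3.

Base case: L_0 = -3, and 0^3 + 2·0^2 + 0 − 3 = -3.
Assume L_m = m^3 + 2m^2 + m − 3.
Then L_{m+1} = L_m + (3m^2 + 7m + 4) = (m^3 + 2m^2 + m − 3) + (3m^2 + 7m + 4) = m^3 + 5m^2 + 8m + 1,
and (m+1)^3 + 2·(m+1)^2 + (m+1) − 3 = m^3 + 5m^2 + 8m + 1.
This completes the inductive step, so L_n = n^3 + 2n^2 + n − 3 for all n ≥ 0.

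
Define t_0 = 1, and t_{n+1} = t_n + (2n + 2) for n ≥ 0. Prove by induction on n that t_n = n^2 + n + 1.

Base case: t_0 = 1, and 0^2 + 0 + 1 = 1.
Assume t_r = r^2 + r + 1.
Then t_{r+1} = t_r + (2r + 2) = (r^2 + r + 1) + (2r + 2) = r^2 + 3r + 3,
and (r+1)^2 + (r+1) + 1 = r^2 + 3r + 3.
By induction, t_n = n^2 + n + 1 for all n ≥ 0.

t_n = n^2 + n + 1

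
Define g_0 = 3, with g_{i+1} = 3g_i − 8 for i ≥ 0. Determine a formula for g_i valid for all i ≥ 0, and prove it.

Claim: g_i = -3^i + 4.

Base case: g_0 = 3, and -3^0 + 4 = -1 + 4 = 3.
Assume g_j = -3^j + 4 for some j ≥ 0.
Then g_{j+1} = 3g_j − 8 = 3·(-3^j + 4) − 8 = -3^{j+1} + 12 − 8 = -3^{j+1} + 4.
So the formula holds for j+1, and by induction g_i = -3^i + 4 for all i ≥ 0.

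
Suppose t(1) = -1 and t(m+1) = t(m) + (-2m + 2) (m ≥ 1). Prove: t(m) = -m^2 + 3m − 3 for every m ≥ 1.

Base case: t(1) = -1, and -1^2 + 3·1 − 3 = -1.
Assume t(j) = -j^2 + 3j − 3.
Then t(j+1) = t(j) + (-2j + 2) = (-j^2 + 3j − 3) + (-2j + 2) = -j^2 + j − 1,
and -(j+1)^2 + 3·(j+1) − 3 = -j^2 + j − 1.
By induction, t(m) = -m^2 + 3m − 3 for all m ≥ 1.

t(m) = -m^2 + 3m − 3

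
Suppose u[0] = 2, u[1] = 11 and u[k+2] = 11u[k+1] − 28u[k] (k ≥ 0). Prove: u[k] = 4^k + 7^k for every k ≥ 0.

Base cases: u[0] = 2 and 4^0 + 7^0 = 2; u[1] = 11 and 4^1 + 7^1 = 11.
Assume u[j] = 4^j + 7^j for all 0 ≤ j ≤ m, where m ≥ 1.
Then u[m+1] = 11u[m] − 28u[m−1] = 11·(4^m + 7^m) − 28·(4^{m−1} + 7^{m−1}) = (11·4 − 28)4^{m−1} + (11·7 − 28)7^{m−1} = 16·4^{m−1} + 49·7^{m−1} = 4^{m+1} + 7^{m+1}.
Hence u[k] = 4^k + 7^k for every k ≥ 0, by strong induction.

u[k] = 4^k + 7^k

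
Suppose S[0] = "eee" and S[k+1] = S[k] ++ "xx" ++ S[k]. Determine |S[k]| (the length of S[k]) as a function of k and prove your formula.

Claim: |S[k]| = 5·2^k − 2.

Base case: |S[0]| = 3, and 5·2^0 − 2 = 3.
Assume |S[m]| = 5·2^m − 2.
Then |S[m+1]| = |S[m]| + 2 + |S[m]| = 2|S[m]| + 2 = 2(5·2^m − 2) + 2 = 5·2^{m+1} − 4 + 2 = 5·2^{m+1} − 2.
Hence |S[k]| = 5·2^k − 2 for every k ≥ 0, by induction.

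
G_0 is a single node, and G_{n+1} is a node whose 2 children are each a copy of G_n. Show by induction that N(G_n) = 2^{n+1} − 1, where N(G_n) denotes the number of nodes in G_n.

Base case: N(G_0) = 1, and 2^{0+1} − 1 = 1.
Assume N(G_r) = 2^{r+1} − 1.
Then N(G_{r+1}) = 1 + 2N(G_r) = 1 + 2(2^{r+1} − 1) = 2^{r+2} − 2 + 1 = 2^{r+2} − 1.
This completes the inductive step, so N(G_n) = 2^{n+1} − 1 for all n ≥ 0.

N(G_n) = 2^{n+1} − 1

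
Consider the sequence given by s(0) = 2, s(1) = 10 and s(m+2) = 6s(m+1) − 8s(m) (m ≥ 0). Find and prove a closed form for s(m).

Claim: s(m) = 3·4^m − 2^m.

Base cases: s(0) = 2 and 3·4^0 − 2^0 = 2; s(1) = 10 and 3·4^1 − 2^1 = 10.
Assume s(i) = 3·4^i − 2^i for all 0 ≤ i ≤ j, where j ≥ 1.
Then s(j+1) = 6s(j) − 8s(j−1) = 6·(3·4^j − 2^j) − 8·(3·4^{j−1} − 2^{j−1}) = 3·(6·4 − 8)4^{j−1} − (6·2 − 8)2^{j−1} = 48·4^{j−1} − 4·2^{j−1} = 3·4^{j+1} − 2^{j+1}.
Hence s(m) = 3·4^m − 2^m for every m ≥ 0, by strong induction.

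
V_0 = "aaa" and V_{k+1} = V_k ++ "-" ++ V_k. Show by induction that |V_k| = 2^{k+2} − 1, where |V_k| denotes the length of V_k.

Base case: |V_0| = 3, and 2^{0+2} − 1 = 3.
Assume |V_j| = 2^{j+2} − 1.
Then |V_{j+1}| = |V_j| + 1 + |V_j| = 2|V_j| + 1 = 2(2^{j+2} − 1) + 1 = 2^{j+3} − 2 + 1 = 2^{j+3} − 1.
This completes the inductive step, so |V_k| = 2^{k+2} − 1 for all k ≥ 0.

|V_k| = 2^{k+2} − 1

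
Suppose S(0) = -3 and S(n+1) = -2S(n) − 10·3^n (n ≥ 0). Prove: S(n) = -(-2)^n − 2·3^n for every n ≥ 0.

Base case: S(0) = -3, and -(-2)^0 − 2·3^0 = -1 − 2 = -3.
Assume S(r) = -(-2)^r − 2·3^r for some r ≥ 0.
Then S(r+1) = -2S(r) − 10·3^r = -2·(-(-2)^r − 2·3^r) − 10·3^r = -(-2)^{r+1} + 4·3^r − 10·3^r = -(-2)^{r+1} − 6·3^r = -(-2)^{r+1} − 2·3^{r+1}.
By induction, S(n) = -(-2)^n − 2·3^n for all n ≥ 0.

S(n) = -(-2)^n − 2·3^n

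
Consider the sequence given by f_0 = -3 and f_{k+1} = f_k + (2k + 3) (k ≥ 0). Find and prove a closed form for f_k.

Claim: f_k = k^2 + 2k − 3.

Base case: f_0 = -3, and 0^2 + 2·0 − 3 = -3.
Assume f_j = j^2 + 2j − 3.
Then f_{j+1} = f_j + (2j + 3) = (j^2 + 2j − 3) + (2j + 3) = j^2 + 4j,
and (j+1)^2 + 2·(j+1) − 3 = j^2 + 4j.
By induction, f_k = k^2 + 2k − 3 for all k ≥ 0.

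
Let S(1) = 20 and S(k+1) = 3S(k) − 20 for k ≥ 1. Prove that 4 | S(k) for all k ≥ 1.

Base case: S(1) = 20 = 4·5, so 4 | S(1).
Assume 4 | S(j), so S(j) = 4t for some integer t.
Then S(j+1) = 3S(j) − 20 = 3·(4t) − 20 = 4(3t − 5), so 4 | S(j+1).
By induction, 4 | S(k) for all k ≥ 1.

4 | S(k)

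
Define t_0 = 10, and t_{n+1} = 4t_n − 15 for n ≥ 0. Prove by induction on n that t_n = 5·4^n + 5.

Base case: t_0 = 10, and 5·4^0 + 5 = 5 + 5 = 10.
Assume t_j = 5·4^j + 5 for some j ≥ 0.
Then t_{j+1} = 4t_j − 15 = 4·(5·4^j + 5) − 15 = 20·4^j + 20 − 15 = 5·4^{j+1} + 5.
So the formula holds for j+1, and by induction t_n = 5·4^n + 5 for all n ≥ 0.

t_n = 5·4^n + 5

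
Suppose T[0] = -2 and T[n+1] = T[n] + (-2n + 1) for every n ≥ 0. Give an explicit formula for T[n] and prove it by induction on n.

Claim: T[n] = -n^2 + 2n − 2.

Base case: T[0] = -2, and -0^2 + 2·0 − 2 = -2.
Assume T[j] = -j^2 + 2j − 2.
Then T[j+1] = T[j] + (-2j + 1) = (-j^2 + 2j − 2) + (-2j + 1) = -j^2 − 1,
and -(j+1)^2 + 2·(j+1) − 2 = -j^2 − 1.
By induction, T[n] = -n^2 + 2n − 2 for all n ≥ 0.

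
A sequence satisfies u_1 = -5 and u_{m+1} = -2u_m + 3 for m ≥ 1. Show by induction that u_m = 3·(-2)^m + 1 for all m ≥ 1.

Base case: u_1 = -5, and 3·(-2)^1 + 1 = -6 + 1 = -5.
Assume u_j = 3·(-2)^j + 1 for some j ≥ 1.
Then u_{j+1} = -2u_j + 3 = -2·(3·(-2)^j + 1) + 3 = -6·(-2)^j − 2 + 3 = 3·(-2)^{j+1} + 1.
This completes the inductive step, so u_m = 3·(-2)^m + 1 for all m ≥ 1.

u_m = 3·(-2)^m + 1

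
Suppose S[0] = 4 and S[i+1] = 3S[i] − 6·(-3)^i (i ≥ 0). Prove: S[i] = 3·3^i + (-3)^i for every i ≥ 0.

Base case: S[0] = 4, and 3·3^0 + (-3)^0 = 3 + 1 = 4.
Assume S[r] = 3·3^r + (-3)^r for some r ≥ 0.
Then S[r+1] = 3S[r] − 6·(-3)^r = 3·(3·3^r + (-3)^r) − 6·(-3)^r = 3·3^{r+1} + 3·(-3)^r − 6·(-3)^r = 3·3^{r+1} − 3·(-3)^r = 3·3^{r+1} + (-3)^{r+1}.
Hence S[i] = 3·3^i + (-3)^i for every i ≥ 0, by induction.

S[i] = 3·3^i + (-3)^i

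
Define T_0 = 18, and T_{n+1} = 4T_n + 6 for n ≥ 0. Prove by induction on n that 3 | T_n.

Base case: T_0 = 18 = 3·6, so 3 | T_0.
Assume 3 | T_m, so T_m = 3t for some integer t.
Then T_{m+1} = 4T_m + 6 = 4·(3t) + 6 = 3(4t + 2), so 3 | T_{m+1}.
So the property holds for m+1, and by induction 3 | T_n for all n ≥ 0.

3 | T_n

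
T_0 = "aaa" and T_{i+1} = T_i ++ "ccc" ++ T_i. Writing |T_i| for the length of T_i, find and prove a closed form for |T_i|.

Claim: |T_i| = 6·2^i − 3.

Base case: |T_0| = 3, and 6·2^0 − 3 = 3.
Assume |T_m| = 6·2^m − 3.
Then |T_{m+1}| = |T_m| + 3 + |T_m| = 2|T_m| + 3 = 2(6·2^m − 3) + 3 = 6·2^{m+1} − 6 + 3 = 6·2^{m+1} − 3.
So the formula holds for m+1, and by induction |T_i| = 6·2^i − 3 for all i ≥ 0.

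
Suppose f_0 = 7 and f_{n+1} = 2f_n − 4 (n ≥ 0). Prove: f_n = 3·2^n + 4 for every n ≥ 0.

Base case: f_0 = 7, and 3·2^0 + 4 = 3 + 4 = 7.
Assume f_m = 3·2^m + 4 for some m ≥ 0.
Then f_{m+1} = 2f_m − 4 = 2·(3·2^m + 4) − 4 = 6·2^m + 8 − 4 = 3·2^{m+1} + 4.
So the formula holds for m+1, and by induction f_n = 3·2^n + 4 for all n ≥ 0.

f_n = 3·2^n + 4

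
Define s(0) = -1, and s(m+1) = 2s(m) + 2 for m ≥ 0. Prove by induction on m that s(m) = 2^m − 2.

Base case: s(0) = -1, and 2^0 − 2 = 1 − 2 = -1.
Assume s(r) = 2^r − 2 for some r ≥ 0.
Then s(r+1) = 2s(r) + 2 = 2·(2^r − 2) + 2 = 2^{r+1} − 4 + 2 = 2^{r+1} − 2.
So the formula holds for r+1, and by induction s(m) = 2^m − 2 for all m ≥ 0.

s(m) = 2^m − 2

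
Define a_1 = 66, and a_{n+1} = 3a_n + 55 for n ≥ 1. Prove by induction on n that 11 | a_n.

Base case: a_1 = 66 = 11·6, so 11 | a_1.
Assume 11 | a_m, so a_m = 11t for some integer t.
Then a_{m+1} = 3a_m + 55 = 3·(11t) + 55 = 11(3t + 5), so 11 | a_{m+1}.
By induction, 11 | a_n for all n ≥ 1.

11 | a_n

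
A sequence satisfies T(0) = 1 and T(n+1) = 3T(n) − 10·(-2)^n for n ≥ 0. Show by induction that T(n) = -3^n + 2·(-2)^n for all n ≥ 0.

Base case: T(0) = 1, and -3^0 + 2·(-2)^0 = -1 + 2 = 1.
Assume T(m) = -3^m + 2·(-2)^m for some m ≥ 0.
Then T(m+1) = 3T(m) − 10·(-2)^m = 3·(-3^m + 2·(-2)^m) − 10·(-2)^m = -3^{m+1} + 6·(-2)^m − 10·(-2)^m = -3^{m+1} − 4·(-2)^m = -3^{m+1} + 2·(-2)^{m+1}.
By induction, T(n) = -3^n + 2·(-2)^n for all n ≥ 0.

T(n) = -3^n + 2·(-2)^n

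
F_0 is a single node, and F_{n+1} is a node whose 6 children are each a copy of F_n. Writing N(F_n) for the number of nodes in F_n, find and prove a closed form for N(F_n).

Claim: N(F_n) = (6^{n+1} − 1)/5.

Base case: N(F_0) = 1, and (6^{0+1} − 1)/5 = 1.
Assume N(F_j) = (6^{j+1} − 1)/5.
Then N(F_{j+1}) = 1 + 6N(F_j) = 1 + 6·(6^{j+1} − 1)/5 = 1 + (6^{j+2} − 6)/5 = (5 + 6^{j+2} − 6)/5 = (6^{j+2} − 1)/5.
By induction, N(F_n) = (6^{n+1} − 1)/5 for all n ≥ 0.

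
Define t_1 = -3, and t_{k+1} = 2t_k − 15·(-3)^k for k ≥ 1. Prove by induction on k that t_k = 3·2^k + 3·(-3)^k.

Base case: t_1 = -3, and 3·2^1 + 3·(-3)^1 = 6 − 9 = -3.
Assume t_j = 3·2^j + 3·(-3)^j for some j ≥ 1.
Then t_{j+1} = 2t_j − 15·(-3)^j = 2·(3·2^j + 3·(-3)^j) − 15·(-3)^j = 3·2^{j+1} + 6·(-3)^j − 15·(-3)^j = 3·2^{j+1} − 9·(-3)^j = 3·2^{j+1} + 3·(-3)^{j+1}.
By induction, t_k = 3·2^k + 3·(-3)^k for all k ≥ 1.

t_k = 3·2^k + 3·(-3)^k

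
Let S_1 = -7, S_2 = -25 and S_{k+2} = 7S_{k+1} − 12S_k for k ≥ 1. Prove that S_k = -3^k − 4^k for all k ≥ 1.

Base cases: S_1 = -7 and -3^1 − 4^1 = -7; S_2 = -25 and -3^2 − 4^2 = -25.
Assume S_j = -3^j − 4^j for all 1 ≤ j ≤ m, where m ≥ 2.
Then S_{m+1} = 7S_m − 12S_{m−1} = 7·(-3^m − 4^m) − 12·(-3^{m−1} − 4^{m−1}) = -(7·3 − 12)3^{m−1} − (7·4 − 12)4^{m−1} = -9·3^{m−1} − 16·4^{m−1} = -3^{m+1} − 4^{m+1}.
So the formula holds for m+1, and by strong induction S_k = -3^k − 4^k for all k ≥ 1.

S_k = -3^k − 4^k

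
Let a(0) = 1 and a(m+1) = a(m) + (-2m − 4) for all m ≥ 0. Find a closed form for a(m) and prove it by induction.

Claim: a(m) = -m^2 − 3m + 1.

Base case: a(0) = 1, and -0^2 − 3·0 + 1 = 1.
Assume a(k) = -k^2 − 3k + 1.
Then a(k+1) = a(k) + (-2k − 4) = (-k^2 − 3k + 1) + (-2k − 4) = -k^2 − 5k − 3,
and -(k+1)^2 − 3·(k+1) + 1 = -k^2 − 5k − 3.
By induction, a(m) = -m^2 − 3m + 1 for all m ≥ 0.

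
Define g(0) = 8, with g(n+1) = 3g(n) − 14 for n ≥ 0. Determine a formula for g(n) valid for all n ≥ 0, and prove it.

Claim: g(n) = 3^n + 7.

Base case: g(0) = 8, and 3^0 + 7 = 1 + 7 = 8.
Assume g(r) = 3^r + 7 for some r ≥ 0.
Then g(r+1) = 3g(r) − 14 = 3·(3^r + 7) − 14 = 3^{r+1} + 21 − 14 = 3^{r+1} + 7.
Hence g(n) = 3^n + 7 for every n ≥ 0, by induction.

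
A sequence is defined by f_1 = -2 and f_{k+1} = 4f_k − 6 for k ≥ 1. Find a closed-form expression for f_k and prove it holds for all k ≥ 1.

Claim: f_k = -4^k + 2.

Base case: f_1 = -2, and -4^1 + 2 = -4 + 2 = -2.
Assume f_j = -4^j + 2 for some j ≥ 1.
Then f_{j+1} = 4f_j − 6 = 4·(-4^j + 2) − 6 = -4^{j+1} + 8 − 6 = -4^{j+1} + 2.
By induction, f_k = -4^k + 2 for all k ≥ 1.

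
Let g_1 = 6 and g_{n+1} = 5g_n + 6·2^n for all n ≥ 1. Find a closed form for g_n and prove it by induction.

Claim: g_n = 2·5^n − 2·2^n.

Base case: g_1 = 6, and 2·5^1 − 2·2^1 = 10 − 4 = 6.
Assume g_m = 2·5^m − 2·2^m for some m ≥ 1.
Then g_{m+1} = 5g_m + 6·2^m = 5·(2·5^m − 2·2^m) + 6·2^m = 2·5^{m+1} − 10·2^m + 6·2^m = 2·5^{m+1} − 4·2^m = 2·5^{m+1} − 2·2^{m+1}.
Hence g_n = 2·5^n − 2·2^n for every n ≥ 1, by induction.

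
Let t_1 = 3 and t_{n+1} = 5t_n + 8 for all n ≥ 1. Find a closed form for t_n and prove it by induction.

Claim: t_n = 5^n − 2.

Base case: t_1 = 3, and 5^1 − 2 = 5 − 2 = 3.
Assume t_r = 5^r − 2 for some r ≥ 1.
Then t_{r+1} = 5t_r + 8 = 5·(5^r − 2) + 8 = 5^{r+1} − 10 + 8 = 5^{r+1} − 2.
So the formula holds for r+1, and by induction t_n = 5^n − 2 for all n ≥ 1.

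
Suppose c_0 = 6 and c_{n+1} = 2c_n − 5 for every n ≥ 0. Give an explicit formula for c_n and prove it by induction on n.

Claim: c_n = 2^n + 5.

Base case: c_0 = 6, and 2^0 + 5 = 1 + 5 = 6.
Assume c_r = 2^r + 5 for some r ≥ 0.
Then c_{r+1} = 2c_r − 5 = 2·(2^r + 5) − 5 = 2^{r+1} + 10 − 5 = 2^{r+1} + 5.
Hence c_n = 2^n + 5 for every n ≥ 0, by induction.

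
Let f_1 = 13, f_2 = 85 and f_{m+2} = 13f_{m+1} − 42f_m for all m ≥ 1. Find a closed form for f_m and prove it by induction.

Claim: f_m = 7^m + 6^m.

Base cases: f_1 = 13 and 7^1 + 6^1 = 13; f_2 = 85 and 7^2 + 6^2 = 85.
Assume f_i = 7^i + 6^i for all 1 ≤ i ≤ j, where j ≥ 2.
Then f_{j+1} = 13f_j − 42f_{j−1} = 13·(7^j + 6^j) − 42·(7^{j−1} + 6^{j−1}) = (13·7 − 42)7^{j−1} + (13·6 − 42)6^{j−1} = 49·7^{j−1} + 36·6^{j−1} = 7^{j+1} + 6^{j+1}.
By strong induction, f_m = 7^m + 6^m for all m ≥ 1.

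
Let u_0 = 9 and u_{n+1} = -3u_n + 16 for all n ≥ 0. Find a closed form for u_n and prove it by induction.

Claim: u_n = 5·(-3)^n + 4.

Base case: u_0 = 9, and 5·(-3)^0 + 4 = 5 + 4 = 9.
Assume u_j = 5·(-3)^j + 4 for some j ≥ 0.
Then u_{j+1} = -3u_j + 16 = -3·(5·(-3)^j + 4) + 16 = -15·(-3)^j − 12 + 16 = 5·(-3)^{j+1} + 4.
This completes the inductive step, so u_n = 5·(-3)^n + 4 for all n ≥ 0.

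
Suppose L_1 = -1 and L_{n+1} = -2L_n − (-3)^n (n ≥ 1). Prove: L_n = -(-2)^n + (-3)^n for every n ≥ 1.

Base case: L_1 = -1, and -(-2)^1 + (-3)^1 = 2 − 3 = -1.
Assume L_r = -(-2)^r + (-3)^r for some r ≥ 1.
Then L_{r+1} = -2L_r − (-3)^r = -2·(-(-2)^r + (-3)^r) − (-3)^r = -(-2)^{r+1} − 2·(-3)^r − (-3)^r = -(-2)^{r+1} − 3·(-3)^r = -(-2)^{r+1} + (-3)^{r+1}.
Hence L_n = -(-2)^n + (-3)^n for every n ≥ 1, by induction.

L_n = -(-2)^n + (-3)^n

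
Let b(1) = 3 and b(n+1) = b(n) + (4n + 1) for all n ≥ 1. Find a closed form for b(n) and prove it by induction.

Claim: b(n) = 2n^2 − n + 2.

Base case: b(1) = 3, and 2·1^2 − 1 + 2 = 3.
Assume b(m) = 2m^2 − m + 2.
Then b(m+1) = b(m) + (4m + 1) = (2m^2 − m + 2) + (4m + 1) = 2m^2 + 3m + 3,
and 2·(m+1)^2 − (m+1) + 2 = 2m^2 + 3m + 3.
Hence b(n) = 2n^2 − n + 2 for every n ≥ 1, by induction.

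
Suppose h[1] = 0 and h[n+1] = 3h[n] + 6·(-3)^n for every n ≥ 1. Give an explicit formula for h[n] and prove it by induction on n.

Claim: h[n] = -3^n − (-3)^n.

Base case: h[1] = 0, and -3^1 − (-3)^1 = -3 + 3 = 0.
Assume h[r] = -3^r − (-3)^r for some r ≥ 1.
Then h[r+1] = 3h[r] + 6·(-3)^r = 3·(-3^r − (-3)^r) + 6·(-3)^r = -3^{r+1} − 3·(-3)^r + 6·(-3)^r = -3^{r+1} + 3·(-3)^r = -3^{r+1} − (-3)^{r+1}.
By induction, h[n] = -3^n − (-3)^n for all n ≥ 1.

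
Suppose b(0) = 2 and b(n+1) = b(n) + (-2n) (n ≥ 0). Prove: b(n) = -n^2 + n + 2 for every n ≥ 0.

Base case: b(0) = 2, and -0^2 + 0 + 2 = 2.
Assume b(k) = -k^2 + k + 2.
Then b(k+1) = b(k) + (-2k) = (-k^2 + k + 2) + (-2k) = -k^2 − k + 2,
and -(k+1)^2 + (k+1) + 2 = -k^2 − k + 2.
Hence b(n) = -n^2 + n + 2 for every n ≥ 0, by induction.

b(n) = -n^2 + n + 2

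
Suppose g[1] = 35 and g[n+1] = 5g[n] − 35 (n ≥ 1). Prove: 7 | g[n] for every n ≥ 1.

Base case: g[1] = 35 = 7·5, so 7 | g[1].
Assume 7 | g[r], so g[r] = 7t for some integer t.
Then g[r+1] = 5g[r] − 35 = 5·(7t) − 35 = 7(5t − 5), so 7 | g[r+1].
This completes the inductive step, so 7 | g[n] for all n ≥ 1.

7 | g[n]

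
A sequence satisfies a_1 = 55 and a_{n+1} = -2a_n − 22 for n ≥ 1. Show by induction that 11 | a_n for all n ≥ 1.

Base case: a_1 = 55 = 11·5, so 11 | a_1.
Assume 11 | a_r, so a_r = 11t for some integer t.
Then a_{r+1} = -2a_r − 22 = -2·(11t) − 22 = 11(-2t − 2), so 11 | a_{r+1}.
By induction, 11 | a_n for all n ≥ 1.

11 | a_n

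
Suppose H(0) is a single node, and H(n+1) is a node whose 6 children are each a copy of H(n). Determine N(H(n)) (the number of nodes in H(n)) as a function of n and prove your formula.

Claim: N(H(n)) = (6^{n+1} − 1)/5.

Base case: N(H(0)) = 1, and (6^{0+1} − 1)/5 = 1.
Assume N(H(k)) = (6^{k+1} − 1)/5.
Then N(H(k+1)) = 1 + 6N(H(k)) = 1 + 6·(6^{k+1} − 1)/5 = 1 + (6^{k+2} − 6)/5 = (5 + 6^{k+2} − 6)/5 = (6^{k+2} − 1)/5.
So the formula holds for k+1, and by induction N(H(n)) = (6^{n+1} − 1)/5 for all n ≥ 0.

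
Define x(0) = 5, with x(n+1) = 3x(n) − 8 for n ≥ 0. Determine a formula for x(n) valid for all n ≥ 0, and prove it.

Claim: x(n) = 3^n + 4.

Base case: x(0) = 5, and 3^0 + 4 = 1 + 4 = 5.
Assume x(r) = 3^r + 4 for some r ≥ 0.
Then x(r+1) = 3x(r) − 8 = 3·(3^r + 4) − 8 = 3^{r+1} + 12 − 8 = 3^{r+1} + 4.
Hence x(n) = 3^n + 4 for every n ≥ 0, by induction.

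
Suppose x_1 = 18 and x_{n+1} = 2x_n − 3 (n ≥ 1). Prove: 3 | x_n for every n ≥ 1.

Base case: x_1 = 18 = 3·6, so 3 | x_1.
Assume 3 | x_m, so x_m = 3t for some integer t.
Then x_{m+1} = 2x_m − 3 = 2·(3t) − 3 = 3(2t − 1), so 3 | x_{m+1}.
Hence 3 | x_n for every n ≥ 1, by induction.

3 | x_n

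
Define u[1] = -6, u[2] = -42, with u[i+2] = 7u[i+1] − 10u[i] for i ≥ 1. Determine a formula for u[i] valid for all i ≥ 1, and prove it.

Claim: u[i] = 2·2^i − 2·5^i.

Base cases: u[1] = -6 and 2·2^1 − 2·5^1 = -6; u[2] = -42 and 2·2^2 − 2·5^2 = -42.
Assume u[j] = 2·2^j − 2·5^j for all 1 ≤ j ≤ r, where r ≥ 2.
Then u[r+1] = 7u[r] − 10u[r−1] = 7·(2·2^r − 2·5^r) − 10·(2·2^{r−1} − 2·5^{r−1}) = 2·(7·2 − 10)2^{r−1} − 2·(7·5 − 10)5^{r−1} = 8·2^{r−1} − 50·5^{r−1} = 2·2^{r+1} − 2·5^{r+1}.
Hence u[i] = 2·2^i − 2·5^i for every i ≥ 1, by strong induction.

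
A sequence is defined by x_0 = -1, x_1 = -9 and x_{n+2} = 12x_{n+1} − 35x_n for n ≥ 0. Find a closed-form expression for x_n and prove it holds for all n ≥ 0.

Claim: x_n = 5^n − 2·7^n.

Base cases: x_0 = -1 and 5^0 − 2·7^0 = -1; x_1 = -9 and 5^1 − 2·7^1 = -9.
Assume x_j = 5^j − 2·7^j for all 0 ≤ j ≤ r, where r ≥ 1.
Then x_{r+1} = 12x_r − 35x_{r−1} = 12·(5^r − 2·7^r) − 35·(5^{r−1} − 2·7^{r−1}) = (12·5 − 35)5^{r−1} − 2·(12·7 − 35)7^{r−1} = 25·5^{r−1} − 98·7^{r−1} = 5^{r+1} − 2·7^{r+1}.
This completes the inductive step, so x_n = 5^n − 2·7^n for all n ≥ 0.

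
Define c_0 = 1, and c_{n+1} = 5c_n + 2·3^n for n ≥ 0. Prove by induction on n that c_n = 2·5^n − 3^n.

Base case: c_0 = 1, and 2·5^0 − 3^0 = 2 − 1 = 1.
Assume c_m = 2·5^m − 3^m for some m ≥ 0.
Then c_{m+1} = 5c_m + 2·3^m = 5·(2·5^m − 3^m) + 2·3^m = 2·5^{m+1} − 5·3^m + 2·3^m = 2·5^{m+1} − 3·3^m = 2·5^{m+1} − 3^{m+1}.
This completes the inductive step, so c_n = 2·5^n − 3^n for all n ≥ 0.

c_n = 2·5^n − 3^n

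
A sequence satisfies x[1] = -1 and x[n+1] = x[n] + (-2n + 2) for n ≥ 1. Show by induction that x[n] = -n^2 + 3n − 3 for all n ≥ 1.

Base case: x[1] = -1, and -1^2 + 3·1 − 3 = -1.
Assume x[m] = -m^2 + 3m − 3.
Then x[m+1] = x[m] + (-2m + 2) = (-m^2 + 3m − 3) + (-2m + 2) = -m^2 + m − 1,
and -(m+1)^2 + 3·(m+1) − 3 = -m^2 + m − 1.
By induction, x[n] = -n^2 + 3n − 3 for all n ≥ 1.

x[n] = -n^2 + 3n − 3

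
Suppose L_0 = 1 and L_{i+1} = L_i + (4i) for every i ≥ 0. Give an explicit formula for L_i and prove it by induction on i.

Claim: L_i = 2i^2 − 2i + 1.

Base case: L_0 = 1, and 2·0^2 − 2·0 + 1 = 1.
Assume L_r = 2r^2 − 2r + 1.
Then L_{r+1} = L_r + (4r) = (2r^2 − 2r + 1) + (4r) = 2r^2 + 2r + 1,
and 2·(r+1)^2 − 2·(r+1) + 1 = 2r^2 + 2r + 1.
By induction, L_i = 2i^2 − 2i + 1 for all i ≥ 0.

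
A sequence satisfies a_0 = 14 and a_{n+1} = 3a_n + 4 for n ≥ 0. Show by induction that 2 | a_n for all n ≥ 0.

Base case: a_0 = 14 = 2·7, so 2 | a_0.
Assume 2 | a_m, so a_m = 2t for some integer t.
Then a_{m+1} = 3a_m + 4 = 3·(2t) + 4 = 2(3t + 2), so 2 | a_{m+1}.
Hence 2 | a_n for every n ≥ 0, by induction.

2 | a_n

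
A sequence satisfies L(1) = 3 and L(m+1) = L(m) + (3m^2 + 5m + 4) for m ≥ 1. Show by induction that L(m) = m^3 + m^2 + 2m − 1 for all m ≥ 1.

Base case: L(1) = 3, and 1^3 + 1^2 + 2·1 − 1 = 3.
Assume L(j) = j^3 + j^2 + 2j − 1.
Then L(j+1) = L(j) + (3j^2 + 5j + 4) = (j^3 + j^2 + 2j − 1) + (3j^2 + 5j + 4) = j^3 + 4j^2 + 7j + 3,
and (j+1)^3 + (j+1)^2 + 2·(j+1) − 1 = j^3 + 4j^2 + 7j + 3.
Hence L(m) = m^3 + m^2 + 2m − 1 for every m ≥ 1, by induction.

L(m) = m^3 + m^2 + 2m − 1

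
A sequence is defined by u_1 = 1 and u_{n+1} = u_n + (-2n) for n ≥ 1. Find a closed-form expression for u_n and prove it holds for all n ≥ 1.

Claim: u_n = -n^2 + n + 1.

Base case: u_1 = 1, and -1^2 + 1 + 1 = 1.
Assume u_m = -m^2 + m + 1.
Then u_{m+1} = u_m + (-2m) = (-m^2 + m + 1) + (-2m) = -m^2 − m + 1,
and -(m+1)^2 + (m+1) + 1 = -m^2 − m + 1.
Hence u_n = -n^2 + n + 1 for every n ≥ 1, by induction.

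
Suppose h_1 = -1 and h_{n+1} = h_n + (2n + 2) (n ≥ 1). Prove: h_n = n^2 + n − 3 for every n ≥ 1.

Base case: h_1 = -1, and 1^2 + 1 − 3 = -1.
Assume h_m = m^2 + m − 3.
Then h_{m+1} = h_m + (2m + 2) = (m^2 + m − 3) + (2m + 2) = m^2 + 3m − 1,
and (m+1)^2 + (m+1) − 3 = m^2 + 3m − 1.
This completes the inductive step, so h_n = n^2 + n − 3 for all n ≥ 1.

h_n = n^2 + n − 3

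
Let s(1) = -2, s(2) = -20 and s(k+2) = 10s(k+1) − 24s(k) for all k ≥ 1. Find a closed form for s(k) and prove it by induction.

Claim: s(k) = -6^k + 4^k.

Base cases: s(1) = -2 and -6^1 + 4^1 = -2; s(2) = -20 and -6^2 + 4^2 = -20.
Assume s(j) = -6^j + 4^j for all 1 ≤ j ≤ r, where r ≥ 2.
Then s(r+1) = 10s(r) − 24s(r−1) = 10·(-6^r + 4^r) − 24·(-6^{r−1} + 4^{r−1}) = -(10·6 − 24)6^{r−1} + (10·4 − 24)4^{r−1} = -36·6^{r−1} + 16·4^{r−1} = -6^{r+1} + 4^{r+1}.
This completes the inductive step, so s(k) = -6^k + 4^k for all k ≥ 1.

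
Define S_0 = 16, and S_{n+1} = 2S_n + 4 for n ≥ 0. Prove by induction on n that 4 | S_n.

Base case: S_0 = 16 = 4·4, so 4 | S_0.
Assume 4 | S_k, so S_k = 4t for some integer t.
Then S_{k+1} = 2S_k + 4 = 2·(4t) + 4 = 4(2t + 1), so 4 | S_{k+1}.
This completes the inductive step, so 4 | S_n for all n ≥ 0.

4 | S_n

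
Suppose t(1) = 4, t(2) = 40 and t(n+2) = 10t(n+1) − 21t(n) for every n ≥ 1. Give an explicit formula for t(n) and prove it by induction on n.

Claim: t(n) = 7^n − 3^n.

Base cases: t(1) = 4 and 7^1 − 3^1 = 4; t(2) = 40 and 7^2 − 3^2 = 40.
Assume t(j) = 7^j − 3^j for all 1 ≤ j ≤ m, where m ≥ 2.
Then t(m+1) = 10t(m) − 21t(m−1) = 10·(7^m − 3^m) − 21·(7^{m−1} − 3^{m−1}) = (10·7 − 21)7^{m−1} − (10·3 − 21)3^{m−1} = 49·7^{m−1} − 9·3^{m−1} = 7^{m+1} − 3^{m+1}.
Hence t(n) = 7^n − 3^n for every n ≥ 1, by strong induction.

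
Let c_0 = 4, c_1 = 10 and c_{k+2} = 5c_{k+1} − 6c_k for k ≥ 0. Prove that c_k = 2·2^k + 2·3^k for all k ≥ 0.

Base cases: c_0 = 4 and 2·2^0 + 2·3^0 = 4; c_1 = 10 and 2·2^1 + 2·3^1 = 10.
Assume c_j = 2·2^j + 2·3^j for all 0 ≤ j ≤ r, where r ≥ 1.
Then c_{r+1} = 5c_r − 6c_{r−1} = 5·(2·2^r + 2·3^r) − 6·(2·2^{r−1} + 2·3^{r−1}) = 2·(5·2 − 6)2^{r−1} + 2·(5·3 − 6)3^{r−1} = 8·2^{r−1} + 18·3^{r−1} = 2·2^{r+1} + 2·3^{r+1}.
This completes the inductive step, so c_k = 2·2^k + 2·3^k for all k ≥ 0.

c_k = 2·2^k + 2·3^k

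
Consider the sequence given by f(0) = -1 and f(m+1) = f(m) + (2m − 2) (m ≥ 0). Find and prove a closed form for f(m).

Claim: f(m) = m^2 − 3m − 1.

Base case: f(0) = -1, and 0^2 − 3·0 − 1 = -1.
Assume f(r) = r^2 − 3r − 1.
Then f(r+1) = f(r) + (2r − 2) = (r^2 − 3r − 1) + (2r − 2) = r^2 − r − 3,
and (r+1)^2 − 3·(r+1) − 1 = r^2 − r − 3.
This completes the inductive step, so f(m) = m^2 − 3m − 1 for all m ≥ 0.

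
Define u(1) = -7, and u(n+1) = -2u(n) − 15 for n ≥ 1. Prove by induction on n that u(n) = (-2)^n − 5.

Base case: u(1) = -7, and (-2)^1 − 5 = -2 − 5 = -7.
Assume u(j) = (-2)^j − 5 for some j ≥ 1.
Then u(j+1) = -2u(j) − 15 = -2·((-2)^j − 5) − 15 = -2·(-2)^j + 10 − 15 = (-2)^{j+1} − 5.
This completes the inductive step, so u(n) = (-2)^n − 5 for all n ≥ 1.

u(n) = (-2)^n − 5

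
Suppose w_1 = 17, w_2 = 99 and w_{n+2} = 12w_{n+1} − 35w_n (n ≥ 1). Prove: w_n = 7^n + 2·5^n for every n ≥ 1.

Base cases: w_1 = 17 and 7^1 + 2·5^1 = 17; w_2 = 99 and 7^2 + 2·5^2 = 99.
Assume w_i = 7^i + 2·5^i for all 1 ≤ i ≤ j, where j ≥ 2.
Then w_{j+1} = 12w_j − 35w_{j−1} = 12·(7^j + 2·5^j) − 35·(7^{j−1} + 2·5^{j−1}) = (12·7 − 35)7^{j−1} + 2·(12·5 − 35)5^{j−1} = 49·7^{j−1} + 50·5^{j−1} = 7^{j+1} + 2·5^{j+1}.
So the formula holds for j+1, and by strong induction w_n = 7^n + 2·5^n for all n ≥ 1.

w_n = 7^n + 2·5^n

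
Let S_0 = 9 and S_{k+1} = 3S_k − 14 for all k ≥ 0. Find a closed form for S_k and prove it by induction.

Claim: S_k = 2·3^k + 7.

Base case: S_0 = 9, and 2·3^0 + 7 = 2 + 7 = 9.
Assume S_m = 2·3^m + 7 for some m ≥ 0.
Then S_{m+1} = 3S_m − 14 = 3·(2·3^m + 7) − 14 = 6·3^m + 21 − 14 = 2·3^{m+1} + 7.
This completes the inductive step, so S_k = 2·3^k + 7 for all k ≥ 0.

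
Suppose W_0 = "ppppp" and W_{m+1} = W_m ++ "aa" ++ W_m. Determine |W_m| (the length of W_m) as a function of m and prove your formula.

Claim: |W_m| = 7·2^m − 2.

Base case: |W_0| = 5, and 7·2^0 − 2 = 5.
Assume |W_j| = 7·2^j − 2.
Then |W_{j+1}| = |W_j| + 2 + |W_j| = 2|W_j| + 2 = 2(7·2^j − 2) + 2 = 7·2^{j+1} − 4 + 2 = 7·2^{j+1} − 2.
By induction, |W_m| = 7·2^m − 2 for all m ≥ 0.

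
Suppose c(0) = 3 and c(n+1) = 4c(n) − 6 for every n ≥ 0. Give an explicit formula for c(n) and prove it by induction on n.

Claim: c(n) = 4^n + 2.

Base case: c(0) = 3, and 4^0 + 2 = 1 + 2 = 3.
Assume c(j) = 4^j + 2 for some j ≥ 0.
Then c(j+1) = 4c(j) − 6 = 4·(4^j + 2) − 6 = 4^{j+1} + 8 − 6 = 4^{j+1} + 2.
This completes the inductive step, so c(n) = 4^n + 2 for all n ≥ 0.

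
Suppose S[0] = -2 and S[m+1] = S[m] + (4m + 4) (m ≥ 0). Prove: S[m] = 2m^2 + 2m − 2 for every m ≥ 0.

Base case: S[0] = -2, and 2·0^2 + 2·0 − 2 = -2.
Assume S[r] = 2r^2 + 2r − 2.
Then S[r+1] = S[r] + (4r + 4) = (2r^2 + 2r − 2) + (4r + 4) = 2r^2 + 6r + 2,
and 2·(r+1)^2 + 2·(r+1) − 2 = 2r^2 + 6r + 2.
Hence S[m] = 2m^2 + 2m − 2 for every m ≥ 0, by induction.

S[m] = 2m^2 + 2m − 2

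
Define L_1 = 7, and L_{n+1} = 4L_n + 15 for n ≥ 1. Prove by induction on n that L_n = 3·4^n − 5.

Base case: L_1 = 7, and 3·4^1 − 5 = 12 − 5 = 7.
Assume L_m = 3·4^m − 5 for some m ≥ 1.
Then L_{m+1} = 4L_m + 15 = 4·(3·4^m − 5) + 15 = 12·4^m − 20 + 15 = 3·4^{m+1} − 5.
By induction, L_n = 3·4^n − 5 for all n ≥ 1.

L_n = 3·4^n − 5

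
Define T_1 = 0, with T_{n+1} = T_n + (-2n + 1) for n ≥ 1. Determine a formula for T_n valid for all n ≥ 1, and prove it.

Claim: T_n = -n^2 + 2n − 1.

Base case: T_1 = 0, and -1^2 + 2·1 − 1 = 0.
Assume T_r = -r^2 + 2r − 1.
Then T_{r+1} = T_r + (-2r + 1) = (-r^2 + 2r − 1) + (-2r + 1) = -r^2,
and -(r+1)^2 + 2·(r+1) − 1 = -r^2.
Hence T_n = -n^2 + 2n − 1 for every n ≥ 1, by induction.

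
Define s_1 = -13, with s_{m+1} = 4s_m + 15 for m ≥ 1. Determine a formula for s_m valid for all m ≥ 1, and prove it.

Claim: s_m = -2·4^m − 5.

Base case: s_1 = -13, and -2·4^1 − 5 = -8 − 5 = -13.
Assume s_j = -2·4^j − 5 for some j ≥ 1.
Then s_{j+1} = 4s_j + 15 = 4·(-2·4^j − 5) + 15 = -8·4^j − 20 + 15 = -2·4^{j+1} − 5.
By induction, s_m = -2·4^m − 5 for all m ≥ 1.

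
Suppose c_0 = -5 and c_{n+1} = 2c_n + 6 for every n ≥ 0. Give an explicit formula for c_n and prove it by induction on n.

Claim: c_n = 2^n − 6.

Base case: c_0 = -5, and 2^0 − 6 = 1 − 6 = -5.
Assume c_j = 2^j − 6 for some j ≥ 0.
Then c_{j+1} = 2c_j + 6 = 2·(2^j − 6) + 6 = 2^{j+1} − 12 + 6 = 2^{j+1} − 6.
Hence c_n = 2^n − 6 for every n ≥ 0, by induction.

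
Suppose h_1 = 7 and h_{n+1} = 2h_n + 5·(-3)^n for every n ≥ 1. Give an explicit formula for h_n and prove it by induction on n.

Claim: h_n = 2·2^n − (-3)^n.

Base case: h_1 = 7, and 2·2^1 − (-3)^1 = 4 + 3 = 7.
Assume h_r = 2·2^r − (-3)^r for some r ≥ 1.
Then h_{r+1} = 2h_r + 5·(-3)^r = 2·(2·2^r − (-3)^r) + 5·(-3)^r = 2·2^{r+1} − 2·(-3)^r + 5·(-3)^r = 2·2^{r+1} + 3·(-3)^r = 2·2^{r+1} − (-3)^{r+1}.
So the formula holds for r+1, and by induction h_n = 2·2^n − (-3)^n for all n ≥ 1.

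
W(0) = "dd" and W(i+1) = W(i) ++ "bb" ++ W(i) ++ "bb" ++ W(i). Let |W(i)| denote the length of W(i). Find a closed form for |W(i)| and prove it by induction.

Claim: |W(i)| = 4·3^i − 2.

Base case: |W(0)| = 2, and 4·3^0 − 2 = 2.
Assume |W(j)| = 4·3^j − 2.
Then |W(j+1)| = 3|W(j)| + 4 = 3(4·3^j − 2) + 4 = 4·3^{j+1} − 6 + 4 = 4·3^{j+1} − 2.
Hence |W(i)| = 4·3^i − 2 for every i ≥ 0, by induction.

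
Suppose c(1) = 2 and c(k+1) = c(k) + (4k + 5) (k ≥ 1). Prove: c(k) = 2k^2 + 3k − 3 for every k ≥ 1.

Base case: c(1) = 2, and 2·1^2 + 3·1 − 3 = 2.
Assume c(r) = 2r^2 + 3r − 3.
Then c(r+1) = c(r) + (4r + 5) = (2r^2 + 3r − 3) + (4r + 5) = 2r^2 + 7r + 2,
and 2·(r+1)^2 + 3·(r+1) − 3 = 2r^2 + 7r + 2.
Hence c(k) = 2k^2 + 3k − 3 for every k ≥ 1, by induction.

c(k) = 2k^2 + 3k − 3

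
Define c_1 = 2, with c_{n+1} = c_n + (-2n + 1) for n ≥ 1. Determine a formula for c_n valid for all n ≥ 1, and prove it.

Claim: c_n = -n^2 + 2n + 1.

Base case: c_1 = 2, and -1^2 + 2·1 + 1 = 2.
Assume c_m = -m^2 + 2m + 1.
Then c_{m+1} = c_m + (-2m + 1) = (-m^2 + 2m + 1) + (-2m + 1) = -m^2 + 2,
and -(m+1)^2 + 2·(m+1) + 1 = -m^2 + 2.
By induction, c_n = -n^2 + 2n + 1 for all n ≥ 1.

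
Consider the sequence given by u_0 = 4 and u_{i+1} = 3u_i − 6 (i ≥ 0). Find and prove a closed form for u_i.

Claim: u_i = 3^i + 3.

Base case: u_0 = 4, and 3^0 + 3 = 1 + 3 = 4.
Assume u_r = 3^r + 3 for some r ≥ 0.
Then u_{r+1} = 3u_r − 6 = 3·(3^r + 3) − 6 = 3^{r+1} + 9 − 6 = 3^{r+1} + 3.
So the formula holds for r+1, and by induction u_i = 3^i + 3 for all i ≥ 0.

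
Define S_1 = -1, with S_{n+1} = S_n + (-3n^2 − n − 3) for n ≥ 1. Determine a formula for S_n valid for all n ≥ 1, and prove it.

Claim: S_n = -n^3 + n^2 − 3n + 2.

Base case: S_1 = -1, and -1^3 + 1^2 − 3·1 + 2 = -1.
Assume S_m = -m^3 + m^2 − 3m + 2.
Then S_{m+1} = S_m + (-3m^2 − m − 3) = (-m^3 + m^2 − 3m + 2) + (-3m^2 − m − 3) = -m^3 − 2m^2 − 4m − 1,
and -(m+1)^3 + (m+1)^2 − 3·(m+1) + 2 = -m^3 − 2m^2 − 4m − 1.
This completes the inductive step, so S_n = -n^3 + n^2 − 3n + 2 for all n ≥ 1.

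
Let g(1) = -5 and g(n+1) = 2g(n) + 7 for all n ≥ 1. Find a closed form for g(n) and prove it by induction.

Claim: g(n) = 2^n − 7.

Base case: g(1) = -5, and 2^1 − 7 = 2 − 7 = -5.
Assume g(k) = 2^k − 7 for some k ≥ 1.
Then g(k+1) = 2g(k) + 7 = 2·(2^k − 7) + 7 = 2^{k+1} − 14 + 7 = 2^{k+1} − 7.
This completes the inductive step, so g(n) = 2^n − 7 for all n ≥ 1.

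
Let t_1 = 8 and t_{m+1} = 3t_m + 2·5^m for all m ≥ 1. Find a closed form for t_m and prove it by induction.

Claim: t_m = 3^m + 5^m.

Base case: t_1 = 8, and 3^1 + 5^1 = 3 + 5 = 8.
Assume t_k = 3^k + 5^k for some k ≥ 1.
Then t_{k+1} = 3t_k + 2·5^k = 3·(3^k + 5^k) + 2·5^k = 3^{k+1} + 3·5^k + 2·5^k = 3^{k+1} + 5·5^k = 3^{k+1} + 5^{k+1}.
Hence t_m = 3^m + 5^m for every m ≥ 1, by induction.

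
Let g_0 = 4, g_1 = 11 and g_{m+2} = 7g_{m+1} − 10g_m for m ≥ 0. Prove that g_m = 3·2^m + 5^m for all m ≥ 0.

Base cases: g_0 = 4 and 3·2^0 + 5^0 = 4; g_1 = 11 and 3·2^1 + 5^1 = 11.
Assume g_j = 3·2^j + 5^j for all 0 ≤ j ≤ r, where r ≥ 1.
Then g_{r+1} = 7g_r − 10g_{r−1} = 7·(3·2^r + 5^r) − 10·(3·2^{r−1} + 5^{r−1}) = 3·(7·2 − 10)2^{r−1} + (7·5 − 10)5^{r−1} = 12·2^{r−1} + 25·5^{r−1} = 3·2^{r+1} + 5^{r+1}.
By strong induction, g_m = 3·2^m + 5^m for all m ≥ 0.

g_m = 3·2^m + 5^m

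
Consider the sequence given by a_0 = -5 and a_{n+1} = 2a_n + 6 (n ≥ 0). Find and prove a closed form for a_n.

Claim: a_n = 2^n − 6.

Base case: a_0 = -5, and 2^0 − 6 = 1 − 6 = -5.
Assume a_k = 2^k − 6 for some k ≥ 0.
Then a_{k+1} = 2a_k + 6 = 2·(2^k − 6) + 6 = 2^{k+1} − 12 + 6 = 2^{k+1} − 6.
Hence a_n = 2^n − 6 for every n ≥ 0, by induction.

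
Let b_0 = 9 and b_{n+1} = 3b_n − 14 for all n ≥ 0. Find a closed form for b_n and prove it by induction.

Claim: b_n = 2·3^n + 7.

Base case: b_0 = 9, and 2·3^0 + 7 = 2 + 7 = 9.
Assume b_j = 2·3^j + 7 for some j ≥ 0.
Then b_{j+1} = 3b_j − 14 = 3·(2·3^j + 7) − 14 = 6·3^j + 21 − 14 = 2·3^{j+1} + 7.
This completes the inductive step, so b_n = 2·3^n + 7 for all n ≥ 0.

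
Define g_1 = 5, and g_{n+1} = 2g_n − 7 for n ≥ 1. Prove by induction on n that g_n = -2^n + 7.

Base case: g_1 = 5, and -2^1 + 7 = -2 + 7 = 5.
Assume g_j = -2^j + 7 for some j ≥ 1.
Then g_{j+1} = 2g_j − 7 = 2·(-2^j + 7) − 7 = -2^{j+1} + 14 − 7 = -2^{j+1} + 7.
Hence g_n = -2^n + 7 for every n ≥ 1, by induction.

g_n = -2^n + 7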